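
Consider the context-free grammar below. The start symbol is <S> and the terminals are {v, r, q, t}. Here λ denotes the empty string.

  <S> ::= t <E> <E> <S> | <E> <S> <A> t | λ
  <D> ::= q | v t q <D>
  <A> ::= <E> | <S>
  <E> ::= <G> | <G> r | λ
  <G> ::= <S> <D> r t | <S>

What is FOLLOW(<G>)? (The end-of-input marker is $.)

{$, q, r, t, v}

FIRST(<D>): from <D>::=q we get {q}; from <D>::=v t q <D> we get {v}. So FIRST(<D>) = {q, v}.
FIRST(<S>): from <S>::=t <E> <E> <S> we get {t}; from <S>::=<E> <S> <A> t we get {q, r, t, v}; from <S>::=λ we get {λ}. So FIRST(<S>) = {λ, q, r, t, v}.
FIRST(<G>): from <G>::=<S> <D> r t we get {q, r, t, v}; from <G>::=<S> we get {λ, q, r, t, v}. So FIRST(<G>) = {λ, q, r, t, v}.
FIRST(<E>): from <E>::=<G> we get {λ, q, r, t, v}; from <E>::=<G> r we get {q, r, t, v}; from <E>::=λ we get {λ}. So FIRST(<E>) = {λ, q, r, t, v}.
FIRST(<A>): from <A>::=<E> we get {λ, q, r, t, v}; from <A>::=<S> we get {λ, q, r, t, v}. So FIRST(<A>) = {λ, q, r, t, v}.
FOLLOW(<S>) includes $ since <S> is the start symbol.
FOLLOW(<D>): in <D>::=v t q <D>, the suffix after <D> is empty (adds nothing new); in <G>::=<S> <D> r t, <D> is followed by r t with FIRST {r}. Thus FOLLOW(<D>) = {r}.
FOLLOW(<A>): in <S>::=<E> <S> <A> t, <A> is followed by t with FIRST {t}. Thus FOLLOW(<A>) = {t}.
FOLLOW(<S>): in <S>::=t <E> <E> <S>, the suffix after <S> is empty (adds nothing new); in <S>::=<E> <S> <A> t, <S> is followed by <A> t with FIRST {q, r, t, v}; in <A>::=<S>, the suffix after <S> is empty, so FOLLOW(<S>) ⊇ FOLLOW(<A>) = {t}; in <G>::=<S> <D> r t, <S> is followed by <D> r t with FIRST {q, v}; in <G>::=<S>, the suffix after <S> is empty, so FOLLOW(<S>) ⊇ FOLLOW(<G>) = {$, q, r, t, v}. Thus FOLLOW(<S>) = {$, q, r, t, v}.
FOLLOW(<E>): in <S>::=t <E> <E> <S> (occurrence 1), <E> is followed by <E> <S> with FIRST {λ, q, r, t, v}; in <S>::=t <E> <E> <S> (occurrence 1), the suffix after <E> is nullable, so FOLLOW(<E>) ⊇ FOLLOW(<S>) = {$, q, r, t, v}; in <S>::=t <E> <E> <S> (occurrence 2), <E> is followed by <S> with FIRST {λ, q, r, t, v}; in <S>::=t <E> <E> <S> (occurrence 2), the suffix after <E> is nullable, so FOLLOW(<E>) ⊇ FOLLOW(<S>) = {$, q, r, t, v}; in <S>::=<E> <S> <A> t, <E> is followed by <S> <A> t with FIRST {q, r, t, v}; in <A>::=<E>, the suffix after <E> is empty, so FOLLOW(<E>) ⊇ FOLLOW(<A>) = {t}. Thus FOLLOW(<E>) = {$, q, r, t, v}.
FOLLOW(<G>): in <E>::=<G>, the suffix after <G> is empty, so FOLLOW(<G>) ⊇ FOLLOW(<E>) = {$, q, r, t, v}; in <E>::=<G> r, <G> is followed by r with FIRST {r}. Thus FOLLOW(<G>) = {$, q, r, t, v}.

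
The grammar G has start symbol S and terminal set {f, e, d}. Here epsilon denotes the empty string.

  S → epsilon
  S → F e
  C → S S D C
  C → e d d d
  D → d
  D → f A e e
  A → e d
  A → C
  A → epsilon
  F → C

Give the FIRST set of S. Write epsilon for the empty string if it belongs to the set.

{epsilon, d, e, f}

FIRST(D): from D→d we get {d}; from D→f A e e we get {f}. So FIRST(D) = {d, f}.
FIRST(S): from S→epsilon we get {epsilon}; from S→F e we get {d, e, f}. So FIRST(S) = {epsilon, d, e, f}.
FIRST(C): from C→S S D C we get {d, e, f}; from C→e d d d we get {e}. So FIRST(C) = {d, e, f}.
FIRST(A): from A→e d we get {e}; from A→C we get {d, e, f}; from A→epsilon we get {epsilon}. So FIRST(A) = {epsilon, d, e, f}.
FIRST(F): from F→C we get {d, e, f}. So FIRST(F) = {d, e, f}.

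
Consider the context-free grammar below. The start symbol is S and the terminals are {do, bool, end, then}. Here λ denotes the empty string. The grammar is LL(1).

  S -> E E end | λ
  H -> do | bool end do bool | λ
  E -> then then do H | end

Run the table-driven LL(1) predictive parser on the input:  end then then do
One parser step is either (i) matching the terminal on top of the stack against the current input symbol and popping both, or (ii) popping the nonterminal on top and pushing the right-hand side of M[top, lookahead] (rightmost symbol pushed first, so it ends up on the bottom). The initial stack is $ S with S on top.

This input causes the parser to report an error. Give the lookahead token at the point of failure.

$

     Stack                 Input               Action
  1  $ S                   end then then do $  expand S -> E E end
  2  $ end E E             end then then do $  expand E -> end
  3  $ end E end           end then then do $  match end
  4  $ end E               then then do $      expand E -> then then do H
  5  $ end H do then then  then then do $      match then
  6  $ end H do then       then do $           match then
  7  $ end H do            do $                match do
  8  $ end H               $                   error: M[H, $] is empty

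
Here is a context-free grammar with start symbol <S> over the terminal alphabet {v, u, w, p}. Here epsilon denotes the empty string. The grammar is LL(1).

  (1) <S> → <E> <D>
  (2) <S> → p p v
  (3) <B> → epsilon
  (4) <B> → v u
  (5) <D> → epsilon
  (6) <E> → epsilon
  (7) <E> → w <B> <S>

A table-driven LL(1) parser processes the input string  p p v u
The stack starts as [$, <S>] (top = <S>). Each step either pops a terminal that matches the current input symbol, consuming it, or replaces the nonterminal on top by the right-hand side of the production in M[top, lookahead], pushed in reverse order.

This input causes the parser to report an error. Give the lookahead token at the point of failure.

u

     Stack    Input      Action
  1  $ <S>    p p v u $  expand <S> → p p v
  2  $ v p p  p p v u $  match p
  3  $ v p    p v u $    match p
  4  $ v      v u $      match v
  5  $        u $        error: stack empty but input remains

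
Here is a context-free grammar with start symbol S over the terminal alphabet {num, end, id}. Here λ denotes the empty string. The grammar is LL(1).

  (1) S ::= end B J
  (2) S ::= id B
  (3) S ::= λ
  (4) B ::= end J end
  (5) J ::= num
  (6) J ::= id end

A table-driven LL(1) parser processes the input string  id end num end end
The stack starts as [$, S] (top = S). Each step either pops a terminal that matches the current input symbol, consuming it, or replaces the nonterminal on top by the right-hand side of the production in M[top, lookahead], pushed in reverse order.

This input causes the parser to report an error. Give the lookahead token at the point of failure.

step 1: stack=$ S  input=id end num end end $  — expand S ::= id B
step 2: stack=$ B id  input=id end num end end $  — match id
step 3: stack=$ B  input=end num end end $  — expand B ::= end J end
step 4: stack=$ end J end  input=end num end end $  — match end
step 5: stack=$ end J  input=num end end $  — expand J ::= num
step 6: stack=$ end num  input=num end end $  — match num
step 7: stack=$ end  input=end end $  — match end
step 8: stack=$  input=end $  — error: stack empty but input remains

end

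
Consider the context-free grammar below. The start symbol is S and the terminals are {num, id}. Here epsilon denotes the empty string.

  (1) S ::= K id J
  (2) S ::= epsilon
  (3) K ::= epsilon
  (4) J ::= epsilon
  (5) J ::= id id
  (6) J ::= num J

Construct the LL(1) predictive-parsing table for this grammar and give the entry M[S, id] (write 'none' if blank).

FIRST(K) = {epsilon}
FIRST(J) = {epsilon, id, num}
FIRST(S) = {epsilon, id}  (via K id J)
FOLLOW(S) includes $ since S is the start symbol.
FOLLOW(S): S appears on no right-hand side. Thus FOLLOW(S) = {$}.
For S ::= K id J: FIRST(K id J) = {id}, so it goes in M[S, t] for t ∈ {id}.
For S ::= epsilon: FIRST(epsilon) = {epsilon}, so it goes in M[S, t] for t ∈ {}; since epsilon ∈ FIRST, also for every t ∈ FOLLOW(S) = {$}.

S ::= K id J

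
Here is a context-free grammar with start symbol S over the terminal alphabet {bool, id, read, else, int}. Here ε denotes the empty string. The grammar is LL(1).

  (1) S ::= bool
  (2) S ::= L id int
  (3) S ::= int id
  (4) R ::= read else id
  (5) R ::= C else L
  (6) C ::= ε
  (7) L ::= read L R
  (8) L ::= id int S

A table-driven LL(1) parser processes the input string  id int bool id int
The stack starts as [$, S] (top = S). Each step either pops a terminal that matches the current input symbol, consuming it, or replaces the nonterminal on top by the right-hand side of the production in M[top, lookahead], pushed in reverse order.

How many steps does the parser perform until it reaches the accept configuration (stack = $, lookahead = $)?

     Stack              Input                 Action
  1  $ S                id int bool id int $  expand S ::= L id int
  2  $ int id L         id int bool id int $  expand L ::= id int S
  3  $ int id S int id  id int bool id int $  match id
  4  $ int id S int     int bool id int $     match int
  5  $ int id S         bool id int $         expand S ::= bool
  6  $ int id bool      bool id int $         match bool
  7  $ int id           id int $              match id
  8  $ int              int $                 match int
Accept reached after 8 steps.

8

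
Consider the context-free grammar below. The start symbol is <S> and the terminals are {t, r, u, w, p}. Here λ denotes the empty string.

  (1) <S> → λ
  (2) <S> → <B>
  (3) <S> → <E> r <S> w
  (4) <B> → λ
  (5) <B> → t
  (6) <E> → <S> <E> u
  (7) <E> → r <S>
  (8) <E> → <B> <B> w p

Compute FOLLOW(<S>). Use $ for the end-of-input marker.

FIRST(<B>) = {λ, t}
FIRST(<S>) = {λ, r, t, w}  (via <B>, <E> r <S> w)
FIRST(<E>) = {r, t, w}  (via <S> <E> u, <B> <B> w p)
FOLLOW(<S>) includes $ since <S> is the start symbol.
FOLLOW(<E>): in <S>→<E> r <S> w, <E> is followed by r <S> w with FIRST {r}; in <E>→<S> <E> u, <E> is followed by u with FIRST {u}. Thus FOLLOW(<E>) = {r, u}.
FOLLOW(<S>): in <S>→<E> r <S> w, <S> is followed by w with FIRST {w}; in <E>→<S> <E> u, <S> is followed by <E> u with FIRST {r, t, w}; in <E>→r <S>, the suffix after <S> is empty, so FOLLOW(<S>) ⊇ FOLLOW(<E>) = {r, u}. Thus FOLLOW(<S>) = {$, r, t, u, w}.
FOLLOW(<B>): in <S>→<B>, the suffix after <B> is empty, so FOLLOW(<B>) ⊇ FOLLOW(<S>) = {$, r, t, u, w}; in <E>→<B> <B> w p (occurrence 1), <B> is followed by <B> w p with FIRST {t, w}; in <E>→<B> <B> w p (occurrence 2), <B> is followed by w p with FIRST {w}. Thus FOLLOW(<B>) = {$, r, t, u, w}.

{$, r, t, u, w}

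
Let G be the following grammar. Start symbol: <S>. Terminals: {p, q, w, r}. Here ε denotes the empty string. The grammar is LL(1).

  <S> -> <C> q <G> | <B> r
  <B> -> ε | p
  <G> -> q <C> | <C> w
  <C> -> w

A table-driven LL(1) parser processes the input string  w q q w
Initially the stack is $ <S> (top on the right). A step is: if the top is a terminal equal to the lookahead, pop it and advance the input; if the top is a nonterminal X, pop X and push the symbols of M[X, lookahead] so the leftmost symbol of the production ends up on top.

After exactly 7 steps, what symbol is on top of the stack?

w

step 1: stack=$ <S>  input=w q q w $  — expand <S> -> <C> q <G>
step 2: stack=$ <G> q <C>  input=w q q w $  — expand <C> -> w
step 3: stack=$ <G> q w  input=w q q w $  — match w
step 4: stack=$ <G> q  input=q q w $  — match q
step 5: stack=$ <G>  input=q w $  — expand <G> -> q <C>
step 6: stack=$ <C> q  input=q w $  — match q
step 7: stack=$ <C>  input=w $  — expand <C> -> w
Stack after step 7: $ w (top = w).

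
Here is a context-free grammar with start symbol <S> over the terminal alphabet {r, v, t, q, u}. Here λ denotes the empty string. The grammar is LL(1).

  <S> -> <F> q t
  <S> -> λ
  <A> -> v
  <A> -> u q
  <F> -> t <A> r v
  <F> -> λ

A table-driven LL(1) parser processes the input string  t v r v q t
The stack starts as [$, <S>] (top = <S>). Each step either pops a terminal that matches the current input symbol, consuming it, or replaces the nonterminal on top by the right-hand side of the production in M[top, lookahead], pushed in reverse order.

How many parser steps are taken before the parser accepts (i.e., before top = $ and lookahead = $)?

9

     Stack            Input          Action
  1  $ <S>            t v r v q t $  expand <S> -> <F> q t
  2  $ t q <F>        t v r v q t $  expand <F> -> t <A> r v
  3  $ t q v r <A> t  t v r v q t $  match t
  4  $ t q v r <A>    v r v q t $    expand <A> -> v
  5  $ t q v r v      v r v q t $    match v
  6  $ t q v r        r v q t $      match r
  7  $ t q v          v q t $        match v
  8  $ t q            q t $          match q
  9  $ t              t $            match t
Accept reached after 9 steps.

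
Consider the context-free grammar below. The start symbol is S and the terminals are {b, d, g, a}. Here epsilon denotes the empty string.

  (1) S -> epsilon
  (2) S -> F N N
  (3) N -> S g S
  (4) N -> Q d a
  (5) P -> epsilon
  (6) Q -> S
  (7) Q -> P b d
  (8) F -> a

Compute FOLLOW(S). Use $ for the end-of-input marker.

{$, a, b, d, g}

FIRST(P): from P->epsilon we get {epsilon}. So FIRST(P) = {epsilon}.
FIRST(F): from F->a we get {a}. So FIRST(F) = {a}.
FIRST(S): from S->epsilon we get {epsilon}; from S->F N N we get {a}. So FIRST(S) = {epsilon, a}.
FIRST(Q): from Q->S we get {epsilon, a}; from Q->P b d we get {b}. So FIRST(Q) = {epsilon, a, b}.
FIRST(N): from N->S g S we get {a, g}; from N->Q d a we get {a, b, d}. So FIRST(N) = {a, b, d, g}.
FOLLOW(S) includes $ since S is the start symbol.
FOLLOW(P): in Q->P b d, P is followed by b d with FIRST {b}. Thus FOLLOW(P) = {b}.
FOLLOW(Q): in N->Q d a, Q is followed by d a with FIRST {d}. Thus FOLLOW(Q) = {d}.
FOLLOW(F): in S->F N N, F is followed by N N with FIRST {a, b, d, g}. Thus FOLLOW(F) = {a, b, d, g}.
FOLLOW(S): in N->S g S (occurrence 1), S is followed by g S with FIRST {g}; in N->S g S (occurrence 2), the suffix after S is empty, so FOLLOW(S) ⊇ FOLLOW(N) = {$, a, b, d, g}; in Q->S, the suffix after S is empty, so FOLLOW(S) ⊇ FOLLOW(Q) = {d}. Thus FOLLOW(S) = {$, a, b, d, g}.
FOLLOW(N): in S->F N N (occurrence 1), N is followed by N with FIRST {a, b, d, g}; in S->F N N (occurrence 2), the suffix after N is empty, so FOLLOW(N) ⊇ FOLLOW(S) = {$, a, b, d, g}. Thus FOLLOW(N) = {$, a, b, d, g}.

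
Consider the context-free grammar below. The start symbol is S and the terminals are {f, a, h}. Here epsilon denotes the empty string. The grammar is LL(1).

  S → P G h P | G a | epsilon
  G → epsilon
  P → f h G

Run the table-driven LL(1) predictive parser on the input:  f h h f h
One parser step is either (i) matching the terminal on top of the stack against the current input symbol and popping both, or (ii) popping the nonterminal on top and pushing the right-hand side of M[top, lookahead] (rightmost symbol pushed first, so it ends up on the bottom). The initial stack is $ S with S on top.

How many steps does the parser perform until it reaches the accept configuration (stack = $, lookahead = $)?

step 1: stack=$ S  input=f h h f h $  — expand S → P G h P
step 2: stack=$ P h G P  input=f h h f h $  — expand P → f h G
step 3: stack=$ P h G G h f  input=f h h f h $  — match f
step 4: stack=$ P h G G h  input=h h f h $  — match h
step 5: stack=$ P h G G  input=h f h $  — expand G → epsilon
step 6: stack=$ P h G  input=h f h $  — expand G → epsilon
step 7: stack=$ P h  input=h f h $  — match h
step 8: stack=$ P  input=f h $  — expand P → f h G
step 9: stack=$ G h f  input=f h $  — match f
step 10: stack=$ G h  input=h $  — match h
step 11: stack=$ G  input=$  — expand G → epsilon
Accept reached after 11 steps.

11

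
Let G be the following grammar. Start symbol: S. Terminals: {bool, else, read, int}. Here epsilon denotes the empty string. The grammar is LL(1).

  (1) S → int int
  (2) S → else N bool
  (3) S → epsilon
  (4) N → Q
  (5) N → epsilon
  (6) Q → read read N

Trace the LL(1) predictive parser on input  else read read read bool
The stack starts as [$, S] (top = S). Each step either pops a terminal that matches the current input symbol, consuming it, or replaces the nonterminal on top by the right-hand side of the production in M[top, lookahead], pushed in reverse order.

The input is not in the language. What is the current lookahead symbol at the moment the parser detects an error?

bool

      Stack               Input                       Action
   1  $ S                 else read read read bool $  expand S → else N bool
   2  $ bool N else       else read read read bool $  match else
   3  $ bool N            read read read bool $       expand N → Q
   4  $ bool Q            read read read bool $       expand Q → read read N
   5  $ bool N read read  read read read bool $       match read
   6  $ bool N read       read read bool $            match read
   7  $ bool N            read bool $                 expand N → Q
   8  $ bool Q            read bool $                 expand Q → read read N
   9  $ bool N read read  read bool $                 match read
  10  $ bool N read       bool $                      error: top is terminal read but lookahead is bool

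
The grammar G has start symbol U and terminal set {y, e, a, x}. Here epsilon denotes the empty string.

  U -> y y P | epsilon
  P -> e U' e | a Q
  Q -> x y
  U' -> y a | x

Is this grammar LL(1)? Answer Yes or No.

Yes

FIRST(U) = {epsilon, y}
FIRST(P) = {a, e}
FIRST(Q) = {x}
FIRST(U') = {x, y}
FOLLOW(U) = {$}
FOLLOW(P) = {$}
FOLLOW(Q) = {$}
FOLLOW(U') = {e}
Each cell of M receives at most one production.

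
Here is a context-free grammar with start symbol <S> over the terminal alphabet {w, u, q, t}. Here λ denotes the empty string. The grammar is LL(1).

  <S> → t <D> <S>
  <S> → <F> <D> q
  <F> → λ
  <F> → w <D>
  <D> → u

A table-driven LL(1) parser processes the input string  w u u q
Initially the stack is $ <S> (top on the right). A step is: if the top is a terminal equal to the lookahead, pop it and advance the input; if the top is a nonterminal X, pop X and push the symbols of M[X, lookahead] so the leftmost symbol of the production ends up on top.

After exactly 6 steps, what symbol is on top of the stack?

     Stack          Input      Action
  1  $ <S>          w u u q $  expand <S> → <F> <D> q
  2  $ q <D> <F>    w u u q $  expand <F> → w <D>
  3  $ q <D> <D> w  w u u q $  match w
  4  $ q <D> <D>    u u q $    expand <D> → u
  5  $ q <D> u      u u q $    match u
  6  $ q <D>        u q $      expand <D> → u
Stack after step 6: $ q u (top = u).

u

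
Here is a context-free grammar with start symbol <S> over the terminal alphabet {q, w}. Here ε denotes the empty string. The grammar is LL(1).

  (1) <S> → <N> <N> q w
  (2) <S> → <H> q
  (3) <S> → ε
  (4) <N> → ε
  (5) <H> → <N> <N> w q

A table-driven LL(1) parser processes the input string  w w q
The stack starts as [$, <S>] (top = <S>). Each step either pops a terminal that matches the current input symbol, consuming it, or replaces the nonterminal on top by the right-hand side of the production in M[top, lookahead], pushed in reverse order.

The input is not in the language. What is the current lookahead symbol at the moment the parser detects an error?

step 1: stack=$ <S>  input=w w q $  — expand <S> → <H> q
step 2: stack=$ q <H>  input=w w q $  — expand <H> → <N> <N> w q
step 3: stack=$ q q w <N> <N>  input=w w q $  — expand <N> → ε
step 4: stack=$ q q w <N>  input=w w q $  — expand <N> → ε
step 5: stack=$ q q w  input=w w q $  — match w
step 6: stack=$ q q  input=w q $  — error: top is terminal q but lookahead is w

w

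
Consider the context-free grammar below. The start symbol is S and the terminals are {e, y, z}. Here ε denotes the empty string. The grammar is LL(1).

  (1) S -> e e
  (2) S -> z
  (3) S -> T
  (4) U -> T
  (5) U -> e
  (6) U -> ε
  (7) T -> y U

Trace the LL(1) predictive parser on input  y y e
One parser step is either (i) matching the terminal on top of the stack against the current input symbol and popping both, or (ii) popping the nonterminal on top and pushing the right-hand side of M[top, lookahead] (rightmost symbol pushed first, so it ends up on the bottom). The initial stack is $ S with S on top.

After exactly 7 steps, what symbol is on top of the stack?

step 1: stack=$ S  input=y y e $  — expand S -> T
step 2: stack=$ T  input=y y e $  — expand T -> y U
step 3: stack=$ U y  input=y y e $  — match y
step 4: stack=$ U  input=y e $  — expand U -> T
step 5: stack=$ T  input=y e $  — expand T -> y U
step 6: stack=$ U y  input=y e $  — match y
step 7: stack=$ U  input=e $  — expand U -> e
Stack after step 7: $ e (top = e).

e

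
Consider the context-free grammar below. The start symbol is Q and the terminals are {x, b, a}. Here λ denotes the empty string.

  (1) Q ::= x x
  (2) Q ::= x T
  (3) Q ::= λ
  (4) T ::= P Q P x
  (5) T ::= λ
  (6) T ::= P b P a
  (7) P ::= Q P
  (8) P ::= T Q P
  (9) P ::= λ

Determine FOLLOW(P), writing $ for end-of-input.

{a, b, x}

FIRST(Q) = {λ, x}
FIRST(T) = {λ, b, x}  (via P Q P x, P b P a)
FIRST(P) = {λ, b, x}  (via Q P, T Q P)
FOLLOW(Q) includes $ since Q is the start symbol.
FOLLOW(P): in T::=P Q P x (occurrence 1), P is followed by Q P x with FIRST {b, x}; in T::=P Q P x (occurrence 2), P is followed by x with FIRST {x}; in T::=P b P a (occurrence 1), P is followed by b P a with FIRST {b}; in T::=P b P a (occurrence 2), P is followed by a with FIRST {a}; in P::=Q P, the suffix after P is empty (adds nothing new); in P::=T Q P, the suffix after P is empty (adds nothing new). Thus FOLLOW(P) = {a, b, x}.
FOLLOW(Q): in T::=P Q P x, Q is followed by P x with FIRST {b, x}; in P::=Q P, Q is followed by P with FIRST {λ, b, x}; in P::=Q P, the suffix after Q is nullable, so FOLLOW(Q) ⊇ FOLLOW(P) = {a, b, x}; in P::=T Q P, Q is followed by P with FIRST {λ, b, x}; in P::=T Q P, the suffix after Q is nullable, so FOLLOW(Q) ⊇ FOLLOW(P) = {a, b, x}. Thus FOLLOW(Q) = {$, a, b, x}.
FOLLOW(T): in Q::=x T, the suffix after T is empty, so FOLLOW(T) ⊇ FOLLOW(Q) = {$, a, b, x}; in P::=T Q P, T is followed by Q P with FIRST {λ, b, x}; in P::=T Q P, the suffix after T is nullable, so FOLLOW(T) ⊇ FOLLOW(P) = {a, b, x}. Thus FOLLOW(T) = {$, a, b, x}.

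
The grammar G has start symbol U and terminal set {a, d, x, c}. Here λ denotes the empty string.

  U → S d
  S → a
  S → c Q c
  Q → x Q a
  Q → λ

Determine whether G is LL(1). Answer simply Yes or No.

Yes

FIRST(U) = {a, c}
FIRST(S) = {a, c}
FIRST(Q) = {λ, x}
FOLLOW(U) = {$}
FOLLOW(S) = {d}
FOLLOW(Q) = {a, c}
Each cell of M receives at most one production.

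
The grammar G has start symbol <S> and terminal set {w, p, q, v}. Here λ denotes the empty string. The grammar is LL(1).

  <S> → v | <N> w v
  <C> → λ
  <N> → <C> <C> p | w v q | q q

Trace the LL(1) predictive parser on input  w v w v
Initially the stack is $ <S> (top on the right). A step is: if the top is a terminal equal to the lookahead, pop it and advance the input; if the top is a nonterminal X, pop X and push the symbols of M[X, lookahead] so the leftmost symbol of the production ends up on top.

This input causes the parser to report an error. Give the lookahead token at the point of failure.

w

     Stack        Input      Action
  1  $ <S>        w v w v $  expand <S> → <N> w v
  2  $ v w <N>    w v w v $  expand <N> → w v q
  3  $ v w q v w  w v w v $  match w
  4  $ v w q v    v w v $    match v
  5  $ v w q      w v $      error: top is terminal q but lookahead is w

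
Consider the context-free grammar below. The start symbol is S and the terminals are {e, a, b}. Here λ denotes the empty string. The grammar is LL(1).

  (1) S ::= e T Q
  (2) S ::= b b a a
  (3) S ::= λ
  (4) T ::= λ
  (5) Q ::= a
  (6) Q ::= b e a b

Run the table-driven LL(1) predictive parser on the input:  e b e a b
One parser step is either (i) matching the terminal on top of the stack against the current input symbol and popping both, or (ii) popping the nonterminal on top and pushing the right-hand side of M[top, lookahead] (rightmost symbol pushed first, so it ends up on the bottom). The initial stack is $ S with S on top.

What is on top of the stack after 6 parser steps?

a

step 1: stack=$ S  input=e b e a b $  — expand S ::= e T Q
step 2: stack=$ Q T e  input=e b e a b $  — match e
step 3: stack=$ Q T  input=b e a b $  — expand T ::= λ
step 4: stack=$ Q  input=b e a b $  — expand Q ::= b e a b
step 5: stack=$ b a e b  input=b e a b $  — match b
step 6: stack=$ b a e  input=e a b $  — match e
Stack after step 6: $ b a (top = a).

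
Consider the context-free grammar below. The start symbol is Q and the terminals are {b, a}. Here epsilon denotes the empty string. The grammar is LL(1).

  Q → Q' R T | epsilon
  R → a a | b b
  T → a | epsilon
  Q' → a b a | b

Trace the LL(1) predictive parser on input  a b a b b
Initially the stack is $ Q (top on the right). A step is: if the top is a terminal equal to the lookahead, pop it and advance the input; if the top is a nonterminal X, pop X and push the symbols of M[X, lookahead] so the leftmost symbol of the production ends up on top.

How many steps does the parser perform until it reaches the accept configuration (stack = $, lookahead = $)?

     Stack        Input        Action
  1  $ Q          a b a b b $  expand Q → Q' R T
  2  $ T R Q'     a b a b b $  expand Q' → a b a
  3  $ T R a b a  a b a b b $  match a
  4  $ T R a b    b a b b $    match b
  5  $ T R a      a b b $      match a
  6  $ T R        b b $        expand R → b b
  7  $ T b b      b b $        match b
  8  $ T b        b $          match b
  9  $ T          $            expand T → epsilon
Accept reached after 9 steps.

9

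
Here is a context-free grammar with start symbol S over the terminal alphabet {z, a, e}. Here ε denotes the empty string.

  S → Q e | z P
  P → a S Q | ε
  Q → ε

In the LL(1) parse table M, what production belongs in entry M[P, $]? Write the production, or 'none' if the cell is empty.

P → ε

FIRST(P): from P→a S Q we get {a}; from P→ε we get {ε}. So FIRST(P) = {ε, a}.
FIRST(Q): from Q→ε we get {ε}. So FIRST(Q) = {ε}.
FIRST(S): from S→Q e we get {e}; from S→z P we get {z}. So FIRST(S) = {e, z}.
FOLLOW(S) includes $ since S is the start symbol.
FOLLOW(S): in P→a S Q, S is followed by Q with FIRST {ε}; in P→a S Q, the suffix after S is nullable, so FOLLOW(S) ⊇ FOLLOW(P) = {$}. Thus FOLLOW(S) = {$}.
FOLLOW(P): in S→z P, the suffix after P is empty, so FOLLOW(P) ⊇ FOLLOW(S) = {$}. Thus FOLLOW(P) = {$}.
For P → a S Q: FIRST(a S Q) = {a}, so it goes in M[P, t] for t ∈ {a}.
For P → ε: FIRST(ε) = {ε}, so it goes in M[P, t] for t ∈ {}; since ε ∈ FIRST, also for every t ∈ FOLLOW(P) = {$}.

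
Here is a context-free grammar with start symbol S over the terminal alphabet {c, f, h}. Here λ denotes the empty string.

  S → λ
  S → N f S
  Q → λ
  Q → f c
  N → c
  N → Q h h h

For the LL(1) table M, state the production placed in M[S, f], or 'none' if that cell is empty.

FIRST(Q): from Q→λ we get {λ}; from Q→f c we get {f}. So FIRST(Q) = {λ, f}.
FIRST(N): from N→c we get {c}; from N→Q h h h we get {f, h}. So FIRST(N) = {c, f, h}.
FIRST(S): from S→λ we get {λ}; from S→N f S we get {c, f, h}. So FIRST(S) = {λ, c, f, h}.
FOLLOW(S) includes $ since S is the start symbol.
FOLLOW(S): in S→N f S, the suffix after S is empty (adds nothing new). Thus FOLLOW(S) = {$}.
For S → λ: FIRST(λ) = {λ}, so it goes in M[S, t] for t ∈ {}; since λ ∈ FIRST, also for every t ∈ FOLLOW(S) = {$}.
For S → N f S: FIRST(N f S) = {c, f, h}, so it goes in M[S, t] for t ∈ {c, f, h}.

S → N f S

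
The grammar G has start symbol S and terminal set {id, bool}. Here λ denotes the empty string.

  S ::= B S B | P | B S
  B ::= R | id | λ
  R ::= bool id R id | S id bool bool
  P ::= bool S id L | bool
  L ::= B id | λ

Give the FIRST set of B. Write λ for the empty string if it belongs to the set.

{λ, bool, id}

FIRST(P) = {bool}
FIRST(S) = {bool, id}  (via B S B, P, B S)
FIRST(R) = {bool, id}  (via S id bool bool)
FIRST(B) = {λ, bool, id}  (via R)
FIRST(L) = {λ, bool, id}  (via B id)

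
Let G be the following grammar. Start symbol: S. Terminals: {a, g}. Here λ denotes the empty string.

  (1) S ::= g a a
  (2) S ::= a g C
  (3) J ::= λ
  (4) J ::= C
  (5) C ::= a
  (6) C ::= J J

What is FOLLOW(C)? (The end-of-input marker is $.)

{$, a}

FIRST(S): from S::=g a a we get {g}; from S::=a g C we get {a}. So FIRST(S) = {a, g}.
FIRST(J): from J::=λ we get {λ}; from J::=C we get {λ, a}. So FIRST(J) = {λ, a}.
FIRST(C): from C::=a we get {a}; from C::=J J we get {λ, a}. So FIRST(C) = {λ, a}.
FOLLOW(S) includes $ since S is the start symbol.
FOLLOW(S): S appears on no right-hand side. Thus FOLLOW(S) = {$}.
FOLLOW(J): in C::=J J (occurrence 1), J is followed by J with FIRST {λ, a}; in C::=J J (occurrence 1), the suffix after J is nullable, so FOLLOW(J) ⊇ FOLLOW(C) = {$, a}; in C::=J J (occurrence 2), the suffix after J is empty, so FOLLOW(J) ⊇ FOLLOW(C) = {$, a}. Thus FOLLOW(J) = {$, a}.
FOLLOW(C): in S::=a g C, the suffix after C is empty, so FOLLOW(C) ⊇ FOLLOW(S) = {$}; in J::=C, the suffix after C is empty, so FOLLOW(C) ⊇ FOLLOW(J) = {$, a}. Thus FOLLOW(C) = {$, a}.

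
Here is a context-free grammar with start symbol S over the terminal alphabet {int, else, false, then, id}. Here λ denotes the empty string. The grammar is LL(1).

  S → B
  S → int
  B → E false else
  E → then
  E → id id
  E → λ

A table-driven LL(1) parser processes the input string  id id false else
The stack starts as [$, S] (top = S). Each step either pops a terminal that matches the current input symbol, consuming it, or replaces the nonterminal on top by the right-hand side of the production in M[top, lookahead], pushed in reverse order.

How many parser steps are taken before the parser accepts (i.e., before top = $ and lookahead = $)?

step 1: stack=$ S  input=id id false else $  — expand S → B
step 2: stack=$ B  input=id id false else $  — expand B → E false else
step 3: stack=$ else false E  input=id id false else $  — expand E → id id
step 4: stack=$ else false id id  input=id id false else $  — match id
step 5: stack=$ else false id  input=id false else $  — match id
step 6: stack=$ else false  input=false else $  — match false
step 7: stack=$ else  input=else $  — match else
Accept reached after 7 steps.

7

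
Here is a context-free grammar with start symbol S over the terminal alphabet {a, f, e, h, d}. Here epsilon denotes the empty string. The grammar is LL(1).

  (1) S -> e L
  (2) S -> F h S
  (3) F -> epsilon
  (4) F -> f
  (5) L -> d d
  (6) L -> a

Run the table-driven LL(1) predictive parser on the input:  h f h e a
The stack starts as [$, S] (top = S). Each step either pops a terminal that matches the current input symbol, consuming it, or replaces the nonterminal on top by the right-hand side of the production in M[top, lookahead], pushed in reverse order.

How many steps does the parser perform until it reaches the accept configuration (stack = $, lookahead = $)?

step 1: stack=$ S  input=h f h e a $  — expand S -> F h S
step 2: stack=$ S h F  input=h f h e a $  — expand F -> epsilon
step 3: stack=$ S h  input=h f h e a $  — match h
step 4: stack=$ S  input=f h e a $  — expand S -> F h S
step 5: stack=$ S h F  input=f h e a $  — expand F -> f
step 6: stack=$ S h f  input=f h e a $  — match f
step 7: stack=$ S h  input=h e a $  — match h
step 8: stack=$ S  input=e a $  — expand S -> e L
step 9: stack=$ L e  input=e a $  — match e
step 10: stack=$ L  input=a $  — expand L -> a
step 11: stack=$ a  input=a $  — match a
Accept reached after 11 steps.

11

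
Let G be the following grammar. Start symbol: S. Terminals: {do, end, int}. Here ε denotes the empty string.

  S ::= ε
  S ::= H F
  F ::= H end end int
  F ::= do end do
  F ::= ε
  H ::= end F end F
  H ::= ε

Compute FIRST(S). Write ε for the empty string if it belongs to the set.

FIRST(H): from H::=end F end F we get {end}; from H::=ε we get {ε}. So FIRST(H) = {ε, end}.
FIRST(F): from F::=H end end int we get {end}; from F::=do end do we get {do}; from F::=ε we get {ε}. So FIRST(F) = {ε, do, end}.
FIRST(S): from S::=ε we get {ε}; from S::=H F we get {ε, do, end}. So FIRST(S) = {ε, do, end}.

{ε, do, end}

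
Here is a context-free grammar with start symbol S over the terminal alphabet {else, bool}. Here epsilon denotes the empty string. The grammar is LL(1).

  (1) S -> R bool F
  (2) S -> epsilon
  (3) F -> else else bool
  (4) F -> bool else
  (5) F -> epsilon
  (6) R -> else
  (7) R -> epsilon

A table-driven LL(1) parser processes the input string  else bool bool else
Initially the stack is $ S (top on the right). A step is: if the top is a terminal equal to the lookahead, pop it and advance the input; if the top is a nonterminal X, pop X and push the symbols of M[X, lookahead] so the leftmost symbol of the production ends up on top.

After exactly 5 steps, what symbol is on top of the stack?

bool

     Stack          Input                  Action
  1  $ S            else bool bool else $  expand S -> R bool F
  2  $ F bool R     else bool bool else $  expand R -> else
  3  $ F bool else  else bool bool else $  match else
  4  $ F bool       bool bool else $       match bool
  5  $ F            bool else $            expand F -> bool else
Stack after step 5: $ else bool (top = bool).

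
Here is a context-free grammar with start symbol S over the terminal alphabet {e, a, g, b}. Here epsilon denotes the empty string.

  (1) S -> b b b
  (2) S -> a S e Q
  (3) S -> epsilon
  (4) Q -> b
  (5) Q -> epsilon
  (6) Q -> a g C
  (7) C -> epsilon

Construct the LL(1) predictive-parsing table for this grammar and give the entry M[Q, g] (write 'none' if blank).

FIRST(S) = {epsilon, a, b}
FIRST(Q) = {epsilon, a, b}
FIRST(C) = {epsilon}
FOLLOW(S) includes $ since S is the start symbol.
FOLLOW(S): in S->a S e Q, S is followed by e Q with FIRST {e}. Thus FOLLOW(S) = {$, e}.
FOLLOW(Q): in S->a S e Q, the suffix after Q is empty, so FOLLOW(Q) ⊇ FOLLOW(S) = {$, e}. Thus FOLLOW(Q) = {$, e}.
For Q -> b: FIRST(b) = {b}, so it goes in M[Q, t] for t ∈ {b}.
For Q -> epsilon: FIRST(epsilon) = {epsilon}, so it goes in M[Q, t] for t ∈ {}; since epsilon ∈ FIRST, also for every t ∈ FOLLOW(Q) = {$, e}.
For Q -> a g C: FIRST(a g C) = {a}, so it goes in M[Q, t] for t ∈ {a}.
None of these place a production in M[Q, g].

none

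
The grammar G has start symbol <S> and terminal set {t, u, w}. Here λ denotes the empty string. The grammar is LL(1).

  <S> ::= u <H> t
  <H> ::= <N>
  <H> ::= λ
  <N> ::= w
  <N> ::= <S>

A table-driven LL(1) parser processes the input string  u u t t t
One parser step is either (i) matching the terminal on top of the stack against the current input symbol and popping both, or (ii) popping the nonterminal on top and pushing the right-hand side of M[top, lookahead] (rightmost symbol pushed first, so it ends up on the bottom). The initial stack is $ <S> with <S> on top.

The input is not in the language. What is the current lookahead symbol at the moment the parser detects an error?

t

      Stack        Input        Action
   1  $ <S>        u u t t t $  expand <S> ::= u <H> t
   2  $ t <H> u    u u t t t $  match u
   3  $ t <H>      u t t t $    expand <H> ::= <N>
   4  $ t <N>      u t t t $    expand <N> ::= <S>
   5  $ t <S>      u t t t $    expand <S> ::= u <H> t
   6  $ t t <H> u  u t t t $    match u
   7  $ t t <H>    t t t $      expand <H> ::= λ
   8  $ t t        t t t $      match t
   9  $ t          t t $        match t
  10  $            t $          error: stack empty but input remains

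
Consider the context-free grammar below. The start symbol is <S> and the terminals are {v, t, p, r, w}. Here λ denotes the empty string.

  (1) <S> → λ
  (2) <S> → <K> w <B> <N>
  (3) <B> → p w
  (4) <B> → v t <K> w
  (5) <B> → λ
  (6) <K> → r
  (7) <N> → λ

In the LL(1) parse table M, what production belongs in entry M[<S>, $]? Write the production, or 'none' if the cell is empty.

<S> → λ

FIRST(<B>): from <B>→p w we get {p}; from <B>→v t <K> w we get {v}; from <B>→λ we get {λ}. So FIRST(<B>) = {λ, p, v}.
FIRST(<K>): from <K>→r we get {r}. So FIRST(<K>) = {r}.
FIRST(<N>): from <N>→λ we get {λ}. So FIRST(<N>) = {λ}.
FIRST(<S>): from <S>→λ we get {λ}; from <S>→<K> w <B> <N> we get {r}. So FIRST(<S>) = {λ, r}.
FOLLOW(<S>) includes $ since <S> is the start symbol.
FOLLOW(<S>): <S> appears on no right-hand side. Thus FOLLOW(<S>) = {$}.
For <S> → λ: FIRST(λ) = {λ}, so it goes in M[<S>, t] for t ∈ {}; since λ ∈ FIRST, also for every t ∈ FOLLOW(<S>) = {$}.
For <S> → <K> w <B> <N>: FIRST(<K> w <B> <N>) = {r}, so it goes in M[<S>, t] for t ∈ {r}.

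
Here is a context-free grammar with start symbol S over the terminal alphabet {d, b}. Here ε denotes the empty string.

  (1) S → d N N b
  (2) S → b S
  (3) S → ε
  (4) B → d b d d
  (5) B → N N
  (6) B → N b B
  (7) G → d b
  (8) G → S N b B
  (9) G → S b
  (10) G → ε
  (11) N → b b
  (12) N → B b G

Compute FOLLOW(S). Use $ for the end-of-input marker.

{$, b, d}

FIRST(S) = {ε, b, d}
FIRST(B) = {b, d}  (via N N, N b B)
FIRST(N) = {b, d}  (via B b G)
FIRST(G) = {ε, b, d}  (via S N b B, S b)
FOLLOW(S) includes $ since S is the start symbol.
FOLLOW(S): in S→b S, the suffix after S is empty (adds nothing new); in G→S N b B, S is followed by N b B with FIRST {b, d}; in G→S b, S is followed by b with FIRST {b}. Thus FOLLOW(S) = {$, b, d}.
FOLLOW(B): in B→N b B, the suffix after B is empty (adds nothing new); in G→S N b B, the suffix after B is empty, so FOLLOW(B) ⊇ FOLLOW(G) = {b, d}; in N→B b G, B is followed by b G with FIRST {b}. Thus FOLLOW(B) = {b, d}.
FOLLOW(N): in S→d N N b (occurrence 1), N is followed by N b with FIRST {b, d}; in S→d N N b (occurrence 2), N is followed by b with FIRST {b}; in B→N N (occurrence 1), N is followed by N with FIRST {b, d}; in B→N N (occurrence 2), the suffix after N is empty, so FOLLOW(N) ⊇ FOLLOW(B) = {b, d}; in B→N b B, N is followed by b B with FIRST {b}; in G→S N b B, N is followed by b B with FIRST {b}. Thus FOLLOW(N) = {b, d}.
FOLLOW(G): in N→B b G, the suffix after G is empty, so FOLLOW(G) ⊇ FOLLOW(N) = {b, d}. Thus FOLLOW(G) = {b, d}.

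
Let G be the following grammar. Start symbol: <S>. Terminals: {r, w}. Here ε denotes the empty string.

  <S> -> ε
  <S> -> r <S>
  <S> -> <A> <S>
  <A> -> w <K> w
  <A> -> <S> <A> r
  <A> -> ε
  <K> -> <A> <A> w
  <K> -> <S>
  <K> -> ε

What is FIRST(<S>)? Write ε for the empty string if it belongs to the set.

{ε, r, w}

FIRST(<S>) = {ε, r, w}  (via <A> <S>)
FIRST(<A>) = {ε, r, w}  (via <S> <A> r)
FIRST(<K>) = {ε, r, w}  (via <A> <A> w, <S>)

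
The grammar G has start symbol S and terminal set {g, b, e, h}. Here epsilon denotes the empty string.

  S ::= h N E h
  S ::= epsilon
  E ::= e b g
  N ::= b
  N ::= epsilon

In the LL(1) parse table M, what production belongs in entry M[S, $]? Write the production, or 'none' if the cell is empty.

FIRST(S) = {epsilon, h}
FIRST(E) = {e}
FIRST(N) = {epsilon, b}
FOLLOW(S) includes $ since S is the start symbol.
FOLLOW(S): S appears on no right-hand side. Thus FOLLOW(S) = {$}.
For S ::= h N E h: FIRST(h N E h) = {h}, so it goes in M[S, t] for t ∈ {h}.
For S ::= epsilon: FIRST(epsilon) = {epsilon}, so it goes in M[S, t] for t ∈ {}; since epsilon ∈ FIRST, also for every t ∈ FOLLOW(S) = {$}.

S ::= epsilon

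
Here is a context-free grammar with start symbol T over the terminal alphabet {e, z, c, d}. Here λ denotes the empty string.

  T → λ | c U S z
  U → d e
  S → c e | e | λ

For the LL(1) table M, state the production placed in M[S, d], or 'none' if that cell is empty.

none

FIRST(T): from T→λ we get {λ}; from T→c U S z we get {c}. So FIRST(T) = {λ, c}.
FIRST(U): from U→d e we get {d}. So FIRST(U) = {d}.
FIRST(S): from S→c e we get {c}; from S→e we get {e}; from S→λ we get {λ}. So FIRST(S) = {λ, c, e}.
FOLLOW(T) includes $ since T is the start symbol.
FOLLOW(S): in T→c U S z, S is followed by z with FIRST {z}. Thus FOLLOW(S) = {z}.
For S → c e: FIRST(c e) = {c}, so it goes in M[S, t] for t ∈ {c}.
For S → e: FIRST(e) = {e}, so it goes in M[S, t] for t ∈ {e}.
For S → λ: FIRST(λ) = {λ}, so it goes in M[S, t] for t ∈ {}; since λ ∈ FIRST, also for every t ∈ FOLLOW(S) = {z}.
None of these place a production in M[S, d].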